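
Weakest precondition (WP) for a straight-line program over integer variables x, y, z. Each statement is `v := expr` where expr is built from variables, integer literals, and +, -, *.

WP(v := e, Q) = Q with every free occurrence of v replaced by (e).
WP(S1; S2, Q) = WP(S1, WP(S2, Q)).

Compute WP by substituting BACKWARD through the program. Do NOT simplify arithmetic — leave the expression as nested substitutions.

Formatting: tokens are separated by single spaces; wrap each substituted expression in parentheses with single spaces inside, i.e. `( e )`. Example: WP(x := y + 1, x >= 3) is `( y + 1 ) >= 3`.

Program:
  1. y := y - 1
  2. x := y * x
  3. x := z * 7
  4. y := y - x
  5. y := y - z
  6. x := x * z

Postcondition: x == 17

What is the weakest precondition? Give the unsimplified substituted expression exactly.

post: x == 17
stmt 6: x := x * z  -- replace 1 occurrence(s) of x with (x * z)
  => ( x * z ) == 17
stmt 5: y := y - z  -- replace 0 occurrence(s) of y with (y - z)
  => ( x * z ) == 17
stmt 4: y := y - x  -- replace 0 occurrence(s) of y with (y - x)
  => ( x * z ) == 17
stmt 3: x := z * 7  -- replace 1 occurrence(s) of x with (z * 7)
  => ( ( z * 7 ) * z ) == 17
stmt 2: x := y * x  -- replace 0 occurrence(s) of x with (y * x)
  => ( ( z * 7 ) * z ) == 17
stmt 1: y := y - 1  -- replace 0 occurrence(s) of y with (y - 1)
  => ( ( z * 7 ) * z ) == 17

Answer: ( ( z * 7 ) * z ) == 17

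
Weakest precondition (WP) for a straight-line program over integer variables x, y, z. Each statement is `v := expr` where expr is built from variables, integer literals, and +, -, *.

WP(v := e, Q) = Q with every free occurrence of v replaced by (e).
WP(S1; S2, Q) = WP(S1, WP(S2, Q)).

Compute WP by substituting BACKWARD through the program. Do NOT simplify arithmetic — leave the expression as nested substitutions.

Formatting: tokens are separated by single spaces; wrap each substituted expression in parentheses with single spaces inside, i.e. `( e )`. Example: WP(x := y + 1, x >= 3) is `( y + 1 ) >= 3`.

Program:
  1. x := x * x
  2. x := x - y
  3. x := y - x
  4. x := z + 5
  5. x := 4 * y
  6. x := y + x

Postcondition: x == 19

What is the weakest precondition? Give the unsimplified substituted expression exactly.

Answer: ( y + ( 4 * y ) ) == 19

Derivation:
post: x == 19
stmt 6: x := y + x  -- replace 1 occurrence(s) of x with (y + x)
  => ( y + x ) == 19
stmt 5: x := 4 * y  -- replace 1 occurrence(s) of x with (4 * y)
  => ( y + ( 4 * y ) ) == 19
stmt 4: x := z + 5  -- replace 0 occurrence(s) of x with (z + 5)
  => ( y + ( 4 * y ) ) == 19
stmt 3: x := y - x  -- replace 0 occurrence(s) of x with (y - x)
  => ( y + ( 4 * y ) ) == 19
stmt 2: x := x - y  -- replace 0 occurrence(s) of x with (x - y)
  => ( y + ( 4 * y ) ) == 19
stmt 1: x := x * x  -- replace 0 occurrence(s) of x with (x * x)
  => ( y + ( 4 * y ) ) == 19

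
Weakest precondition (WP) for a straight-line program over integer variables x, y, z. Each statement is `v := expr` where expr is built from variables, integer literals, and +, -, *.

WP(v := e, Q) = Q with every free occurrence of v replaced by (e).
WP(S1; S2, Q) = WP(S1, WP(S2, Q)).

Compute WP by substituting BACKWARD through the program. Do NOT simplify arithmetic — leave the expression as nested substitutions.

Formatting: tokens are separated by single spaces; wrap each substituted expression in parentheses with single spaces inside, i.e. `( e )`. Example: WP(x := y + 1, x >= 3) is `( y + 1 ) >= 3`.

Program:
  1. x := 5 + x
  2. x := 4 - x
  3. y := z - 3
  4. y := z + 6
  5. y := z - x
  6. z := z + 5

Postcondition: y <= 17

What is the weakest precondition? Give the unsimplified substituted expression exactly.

Answer: ( z - ( 4 - ( 5 + x ) ) ) <= 17

Derivation:
post: y <= 17
stmt 6: z := z + 5  -- replace 0 occurrence(s) of z with (z + 5)
  => y <= 17
stmt 5: y := z - x  -- replace 1 occurrence(s) of y with (z - x)
  => ( z - x ) <= 17
stmt 4: y := z + 6  -- replace 0 occurrence(s) of y with (z + 6)
  => ( z - x ) <= 17
stmt 3: y := z - 3  -- replace 0 occurrence(s) of y with (z - 3)
  => ( z - x ) <= 17
stmt 2: x := 4 - x  -- replace 1 occurrence(s) of x with (4 - x)
  => ( z - ( 4 - x ) ) <= 17
stmt 1: x := 5 + x  -- replace 1 occurrence(s) of x with (5 + x)
  => ( z - ( 4 - ( 5 + x ) ) ) <= 17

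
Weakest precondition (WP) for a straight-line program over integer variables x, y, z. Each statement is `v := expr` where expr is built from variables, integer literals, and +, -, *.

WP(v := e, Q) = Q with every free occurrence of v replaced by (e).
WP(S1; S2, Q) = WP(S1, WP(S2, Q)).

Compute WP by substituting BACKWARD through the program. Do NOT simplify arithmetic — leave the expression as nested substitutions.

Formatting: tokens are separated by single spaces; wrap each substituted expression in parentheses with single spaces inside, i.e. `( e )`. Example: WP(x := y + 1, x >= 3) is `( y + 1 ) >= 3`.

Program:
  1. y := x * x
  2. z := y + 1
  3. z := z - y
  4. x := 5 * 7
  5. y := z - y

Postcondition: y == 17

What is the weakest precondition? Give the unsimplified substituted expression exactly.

post: y == 17
stmt 5: y := z - y  -- replace 1 occurrence(s) of y with (z - y)
  => ( z - y ) == 17
stmt 4: x := 5 * 7  -- replace 0 occurrence(s) of x with (5 * 7)
  => ( z - y ) == 17
stmt 3: z := z - y  -- replace 1 occurrence(s) of z with (z - y)
  => ( ( z - y ) - y ) == 17
stmt 2: z := y + 1  -- replace 1 occurrence(s) of z with (y + 1)
  => ( ( ( y + 1 ) - y ) - y ) == 17
stmt 1: y := x * x  -- replace 3 occurrence(s) of y with (x * x)
  => ( ( ( ( x * x ) + 1 ) - ( x * x ) ) - ( x * x ) ) == 17

Answer: ( ( ( ( x * x ) + 1 ) - ( x * x ) ) - ( x * x ) ) == 17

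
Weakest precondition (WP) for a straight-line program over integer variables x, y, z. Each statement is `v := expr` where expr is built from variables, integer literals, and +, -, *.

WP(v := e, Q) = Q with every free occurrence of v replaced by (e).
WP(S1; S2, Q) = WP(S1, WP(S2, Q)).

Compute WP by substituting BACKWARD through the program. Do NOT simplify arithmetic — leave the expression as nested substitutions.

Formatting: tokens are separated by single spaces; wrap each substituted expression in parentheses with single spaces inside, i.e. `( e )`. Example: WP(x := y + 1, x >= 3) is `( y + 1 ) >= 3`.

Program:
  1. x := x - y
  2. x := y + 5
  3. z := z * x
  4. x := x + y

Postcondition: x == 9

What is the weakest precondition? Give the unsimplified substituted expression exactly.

post: x == 9
stmt 4: x := x + y  -- replace 1 occurrence(s) of x with (x + y)
  => ( x + y ) == 9
stmt 3: z := z * x  -- replace 0 occurrence(s) of z with (z * x)
  => ( x + y ) == 9
stmt 2: x := y + 5  -- replace 1 occurrence(s) of x with (y + 5)
  => ( ( y + 5 ) + y ) == 9
stmt 1: x := x - y  -- replace 0 occurrence(s) of x with (x - y)
  => ( ( y + 5 ) + y ) == 9

Answer: ( ( y + 5 ) + y ) == 9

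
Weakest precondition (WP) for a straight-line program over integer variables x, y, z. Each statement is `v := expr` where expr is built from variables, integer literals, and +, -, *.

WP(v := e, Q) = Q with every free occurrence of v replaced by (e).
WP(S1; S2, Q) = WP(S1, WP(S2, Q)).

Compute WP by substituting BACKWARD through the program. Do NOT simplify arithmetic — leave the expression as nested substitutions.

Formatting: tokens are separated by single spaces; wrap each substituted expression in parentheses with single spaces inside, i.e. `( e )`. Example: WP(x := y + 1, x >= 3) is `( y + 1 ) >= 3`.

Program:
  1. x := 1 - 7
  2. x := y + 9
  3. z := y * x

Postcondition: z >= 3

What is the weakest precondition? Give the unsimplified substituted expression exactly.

Answer: ( y * ( y + 9 ) ) >= 3

Derivation:
post: z >= 3
stmt 3: z := y * x  -- replace 1 occurrence(s) of z with (y * x)
  => ( y * x ) >= 3
stmt 2: x := y + 9  -- replace 1 occurrence(s) of x with (y + 9)
  => ( y * ( y + 9 ) ) >= 3
stmt 1: x := 1 - 7  -- replace 0 occurrence(s) of x with (1 - 7)
  => ( y * ( y + 9 ) ) >= 3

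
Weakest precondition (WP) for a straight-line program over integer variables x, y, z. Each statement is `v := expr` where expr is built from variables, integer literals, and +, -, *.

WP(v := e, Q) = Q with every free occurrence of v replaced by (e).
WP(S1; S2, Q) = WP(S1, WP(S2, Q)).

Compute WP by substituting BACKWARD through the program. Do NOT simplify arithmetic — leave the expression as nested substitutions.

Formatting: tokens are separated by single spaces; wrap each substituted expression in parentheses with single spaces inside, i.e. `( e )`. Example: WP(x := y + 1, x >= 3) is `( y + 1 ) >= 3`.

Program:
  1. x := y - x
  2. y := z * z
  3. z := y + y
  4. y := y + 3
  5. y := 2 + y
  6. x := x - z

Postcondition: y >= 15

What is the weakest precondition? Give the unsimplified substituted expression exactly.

post: y >= 15
stmt 6: x := x - z  -- replace 0 occurrence(s) of x with (x - z)
  => y >= 15
stmt 5: y := 2 + y  -- replace 1 occurrence(s) of y with (2 + y)
  => ( 2 + y ) >= 15
stmt 4: y := y + 3  -- replace 1 occurrence(s) of y with (y + 3)
  => ( 2 + ( y + 3 ) ) >= 15
stmt 3: z := y + y  -- replace 0 occurrence(s) of z with (y + y)
  => ( 2 + ( y + 3 ) ) >= 15
stmt 2: y := z * z  -- replace 1 occurrence(s) of y with (z * z)
  => ( 2 + ( ( z * z ) + 3 ) ) >= 15
stmt 1: x := y - x  -- replace 0 occurrence(s) of x with (y - x)
  => ( 2 + ( ( z * z ) + 3 ) ) >= 15

Answer: ( 2 + ( ( z * z ) + 3 ) ) >= 15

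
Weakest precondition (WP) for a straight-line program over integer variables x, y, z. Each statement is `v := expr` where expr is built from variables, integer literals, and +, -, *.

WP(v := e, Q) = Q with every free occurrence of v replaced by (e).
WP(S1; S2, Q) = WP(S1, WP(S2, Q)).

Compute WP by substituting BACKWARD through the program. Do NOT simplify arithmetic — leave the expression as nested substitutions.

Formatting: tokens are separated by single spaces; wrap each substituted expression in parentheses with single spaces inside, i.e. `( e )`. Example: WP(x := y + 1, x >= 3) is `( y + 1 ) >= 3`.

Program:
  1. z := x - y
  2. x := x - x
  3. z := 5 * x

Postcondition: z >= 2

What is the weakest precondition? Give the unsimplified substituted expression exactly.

post: z >= 2
stmt 3: z := 5 * x  -- replace 1 occurrence(s) of z with (5 * x)
  => ( 5 * x ) >= 2
stmt 2: x := x - x  -- replace 1 occurrence(s) of x with (x - x)
  => ( 5 * ( x - x ) ) >= 2
stmt 1: z := x - y  -- replace 0 occurrence(s) of z with (x - y)
  => ( 5 * ( x - x ) ) >= 2

Answer: ( 5 * ( x - x ) ) >= 2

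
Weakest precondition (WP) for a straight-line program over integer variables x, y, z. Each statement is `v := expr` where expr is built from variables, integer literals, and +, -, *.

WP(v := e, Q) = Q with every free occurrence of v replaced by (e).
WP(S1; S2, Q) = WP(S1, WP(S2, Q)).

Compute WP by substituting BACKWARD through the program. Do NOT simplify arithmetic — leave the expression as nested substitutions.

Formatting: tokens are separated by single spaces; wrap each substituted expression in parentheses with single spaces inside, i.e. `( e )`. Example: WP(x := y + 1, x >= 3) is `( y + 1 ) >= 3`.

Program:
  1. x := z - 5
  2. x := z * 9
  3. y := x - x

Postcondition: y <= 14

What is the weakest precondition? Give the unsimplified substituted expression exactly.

Answer: ( ( z * 9 ) - ( z * 9 ) ) <= 14

Derivation:
post: y <= 14
stmt 3: y := x - x  -- replace 1 occurrence(s) of y with (x - x)
  => ( x - x ) <= 14
stmt 2: x := z * 9  -- replace 2 occurrence(s) of x with (z * 9)
  => ( ( z * 9 ) - ( z * 9 ) ) <= 14
stmt 1: x := z - 5  -- replace 0 occurrence(s) of x with (z - 5)
  => ( ( z * 9 ) - ( z * 9 ) ) <= 14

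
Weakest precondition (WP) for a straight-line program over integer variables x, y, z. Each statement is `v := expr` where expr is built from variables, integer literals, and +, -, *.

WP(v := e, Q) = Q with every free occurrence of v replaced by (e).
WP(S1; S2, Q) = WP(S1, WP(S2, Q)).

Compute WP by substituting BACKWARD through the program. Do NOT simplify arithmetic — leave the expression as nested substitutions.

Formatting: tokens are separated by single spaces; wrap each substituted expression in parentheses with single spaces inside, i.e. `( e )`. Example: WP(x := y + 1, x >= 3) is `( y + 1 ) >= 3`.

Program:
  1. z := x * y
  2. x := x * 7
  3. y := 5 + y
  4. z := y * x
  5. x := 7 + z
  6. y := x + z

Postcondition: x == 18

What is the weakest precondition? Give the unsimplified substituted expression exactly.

post: x == 18
stmt 6: y := x + z  -- replace 0 occurrence(s) of y with (x + z)
  => x == 18
stmt 5: x := 7 + z  -- replace 1 occurrence(s) of x with (7 + z)
  => ( 7 + z ) == 18
stmt 4: z := y * x  -- replace 1 occurrence(s) of z with (y * x)
  => ( 7 + ( y * x ) ) == 18
stmt 3: y := 5 + y  -- replace 1 occurrence(s) of y with (5 + y)
  => ( 7 + ( ( 5 + y ) * x ) ) == 18
stmt 2: x := x * 7  -- replace 1 occurrence(s) of x with (x * 7)
  => ( 7 + ( ( 5 + y ) * ( x * 7 ) ) ) == 18
stmt 1: z := x * y  -- replace 0 occurrence(s) of z with (x * y)
  => ( 7 + ( ( 5 + y ) * ( x * 7 ) ) ) == 18

Answer: ( 7 + ( ( 5 + y ) * ( x * 7 ) ) ) == 18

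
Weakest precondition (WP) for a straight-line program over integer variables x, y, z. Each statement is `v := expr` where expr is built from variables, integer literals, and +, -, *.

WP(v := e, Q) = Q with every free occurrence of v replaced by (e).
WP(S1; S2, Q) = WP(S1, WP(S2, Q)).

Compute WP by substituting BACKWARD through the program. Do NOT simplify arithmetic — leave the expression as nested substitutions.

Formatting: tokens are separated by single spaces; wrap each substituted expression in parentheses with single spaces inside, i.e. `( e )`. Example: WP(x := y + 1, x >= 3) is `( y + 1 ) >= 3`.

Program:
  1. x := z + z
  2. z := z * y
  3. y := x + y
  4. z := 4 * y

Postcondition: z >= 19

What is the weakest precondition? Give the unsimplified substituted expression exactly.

post: z >= 19
stmt 4: z := 4 * y  -- replace 1 occurrence(s) of z with (4 * y)
  => ( 4 * y ) >= 19
stmt 3: y := x + y  -- replace 1 occurrence(s) of y with (x + y)
  => ( 4 * ( x + y ) ) >= 19
stmt 2: z := z * y  -- replace 0 occurrence(s) of z with (z * y)
  => ( 4 * ( x + y ) ) >= 19
stmt 1: x := z + z  -- replace 1 occurrence(s) of x with (z + z)
  => ( 4 * ( ( z + z ) + y ) ) >= 19

Answer: ( 4 * ( ( z + z ) + y ) ) >= 19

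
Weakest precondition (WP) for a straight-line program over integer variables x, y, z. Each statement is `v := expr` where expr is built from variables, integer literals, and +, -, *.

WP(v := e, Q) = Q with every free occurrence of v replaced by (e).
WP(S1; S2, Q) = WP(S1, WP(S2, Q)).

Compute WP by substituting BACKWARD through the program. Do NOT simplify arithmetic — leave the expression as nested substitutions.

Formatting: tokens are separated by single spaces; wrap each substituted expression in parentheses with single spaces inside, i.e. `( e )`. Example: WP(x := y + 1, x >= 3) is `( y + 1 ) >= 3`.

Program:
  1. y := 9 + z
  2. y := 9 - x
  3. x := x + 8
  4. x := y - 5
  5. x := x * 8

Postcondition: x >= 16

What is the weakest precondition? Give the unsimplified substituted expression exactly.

Answer: ( ( ( 9 - x ) - 5 ) * 8 ) >= 16

Derivation:
post: x >= 16
stmt 5: x := x * 8  -- replace 1 occurrence(s) of x with (x * 8)
  => ( x * 8 ) >= 16
stmt 4: x := y - 5  -- replace 1 occurrence(s) of x with (y - 5)
  => ( ( y - 5 ) * 8 ) >= 16
stmt 3: x := x + 8  -- replace 0 occurrence(s) of x with (x + 8)
  => ( ( y - 5 ) * 8 ) >= 16
stmt 2: y := 9 - x  -- replace 1 occurrence(s) of y with (9 - x)
  => ( ( ( 9 - x ) - 5 ) * 8 ) >= 16
stmt 1: y := 9 + z  -- replace 0 occurrence(s) of y with (9 + z)
  => ( ( ( 9 - x ) - 5 ) * 8 ) >= 16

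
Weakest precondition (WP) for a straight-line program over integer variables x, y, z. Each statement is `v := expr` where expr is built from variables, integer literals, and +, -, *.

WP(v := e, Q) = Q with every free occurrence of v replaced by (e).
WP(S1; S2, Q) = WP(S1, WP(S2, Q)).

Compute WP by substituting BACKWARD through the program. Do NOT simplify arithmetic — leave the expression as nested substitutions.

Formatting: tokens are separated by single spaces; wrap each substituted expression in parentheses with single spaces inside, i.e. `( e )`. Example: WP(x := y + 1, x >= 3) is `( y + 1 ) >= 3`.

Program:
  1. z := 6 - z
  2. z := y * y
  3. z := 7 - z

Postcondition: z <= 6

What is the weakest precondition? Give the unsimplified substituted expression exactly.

post: z <= 6
stmt 3: z := 7 - z  -- replace 1 occurrence(s) of z with (7 - z)
  => ( 7 - z ) <= 6
stmt 2: z := y * y  -- replace 1 occurrence(s) of z with (y * y)
  => ( 7 - ( y * y ) ) <= 6
stmt 1: z := 6 - z  -- replace 0 occurrence(s) of z with (6 - z)
  => ( 7 - ( y * y ) ) <= 6

Answer: ( 7 - ( y * y ) ) <= 6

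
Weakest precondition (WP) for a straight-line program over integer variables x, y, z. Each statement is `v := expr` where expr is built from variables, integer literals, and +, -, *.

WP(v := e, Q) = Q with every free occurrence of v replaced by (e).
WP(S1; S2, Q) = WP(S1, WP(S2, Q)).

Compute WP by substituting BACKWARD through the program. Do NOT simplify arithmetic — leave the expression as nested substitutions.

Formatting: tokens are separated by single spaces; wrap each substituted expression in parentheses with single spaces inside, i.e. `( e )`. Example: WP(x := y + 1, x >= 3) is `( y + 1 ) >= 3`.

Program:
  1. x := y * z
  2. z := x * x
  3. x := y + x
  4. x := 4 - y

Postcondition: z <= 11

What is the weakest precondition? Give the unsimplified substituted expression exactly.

post: z <= 11
stmt 4: x := 4 - y  -- replace 0 occurrence(s) of x with (4 - y)
  => z <= 11
stmt 3: x := y + x  -- replace 0 occurrence(s) of x with (y + x)
  => z <= 11
stmt 2: z := x * x  -- replace 1 occurrence(s) of z with (x * x)
  => ( x * x ) <= 11
stmt 1: x := y * z  -- replace 2 occurrence(s) of x with (y * z)
  => ( ( y * z ) * ( y * z ) ) <= 11

Answer: ( ( y * z ) * ( y * z ) ) <= 11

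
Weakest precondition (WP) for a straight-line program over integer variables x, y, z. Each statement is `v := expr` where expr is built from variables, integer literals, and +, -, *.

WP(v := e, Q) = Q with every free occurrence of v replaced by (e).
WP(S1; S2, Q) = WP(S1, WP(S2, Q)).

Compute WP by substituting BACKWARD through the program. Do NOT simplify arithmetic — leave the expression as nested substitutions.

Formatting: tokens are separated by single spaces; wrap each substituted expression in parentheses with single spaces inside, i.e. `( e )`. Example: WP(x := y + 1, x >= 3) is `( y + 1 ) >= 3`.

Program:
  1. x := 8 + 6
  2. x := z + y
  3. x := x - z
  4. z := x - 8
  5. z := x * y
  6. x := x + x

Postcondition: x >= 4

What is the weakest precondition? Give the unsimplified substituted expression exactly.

Answer: ( ( ( z + y ) - z ) + ( ( z + y ) - z ) ) >= 4

Derivation:
post: x >= 4
stmt 6: x := x + x  -- replace 1 occurrence(s) of x with (x + x)
  => ( x + x ) >= 4
stmt 5: z := x * y  -- replace 0 occurrence(s) of z with (x * y)
  => ( x + x ) >= 4
stmt 4: z := x - 8  -- replace 0 occurrence(s) of z with (x - 8)
  => ( x + x ) >= 4
stmt 3: x := x - z  -- replace 2 occurrence(s) of x with (x - z)
  => ( ( x - z ) + ( x - z ) ) >= 4
stmt 2: x := z + y  -- replace 2 occurrence(s) of x with (z + y)
  => ( ( ( z + y ) - z ) + ( ( z + y ) - z ) ) >= 4
stmt 1: x := 8 + 6  -- replace 0 occurrence(s) of x with (8 + 6)
  => ( ( ( z + y ) - z ) + ( ( z + y ) - z ) ) >= 4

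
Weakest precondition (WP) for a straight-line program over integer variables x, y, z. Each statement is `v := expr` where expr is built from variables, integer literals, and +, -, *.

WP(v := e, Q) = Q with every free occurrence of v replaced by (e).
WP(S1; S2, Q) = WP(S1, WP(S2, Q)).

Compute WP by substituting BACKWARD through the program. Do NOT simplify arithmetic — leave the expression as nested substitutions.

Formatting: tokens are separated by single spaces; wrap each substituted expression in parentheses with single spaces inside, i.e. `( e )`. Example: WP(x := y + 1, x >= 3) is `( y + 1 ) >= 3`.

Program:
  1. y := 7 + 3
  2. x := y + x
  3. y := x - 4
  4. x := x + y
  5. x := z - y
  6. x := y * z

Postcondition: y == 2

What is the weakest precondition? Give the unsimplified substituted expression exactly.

Answer: ( ( ( 7 + 3 ) + x ) - 4 ) == 2

Derivation:
post: y == 2
stmt 6: x := y * z  -- replace 0 occurrence(s) of x with (y * z)
  => y == 2
stmt 5: x := z - y  -- replace 0 occurrence(s) of x with (z - y)
  => y == 2
stmt 4: x := x + y  -- replace 0 occurrence(s) of x with (x + y)
  => y == 2
stmt 3: y := x - 4  -- replace 1 occurrence(s) of y with (x - 4)
  => ( x - 4 ) == 2
stmt 2: x := y + x  -- replace 1 occurrence(s) of x with (y + x)
  => ( ( y + x ) - 4 ) == 2
stmt 1: y := 7 + 3  -- replace 1 occurrence(s) of y with (7 + 3)
  => ( ( ( 7 + 3 ) + x ) - 4 ) == 2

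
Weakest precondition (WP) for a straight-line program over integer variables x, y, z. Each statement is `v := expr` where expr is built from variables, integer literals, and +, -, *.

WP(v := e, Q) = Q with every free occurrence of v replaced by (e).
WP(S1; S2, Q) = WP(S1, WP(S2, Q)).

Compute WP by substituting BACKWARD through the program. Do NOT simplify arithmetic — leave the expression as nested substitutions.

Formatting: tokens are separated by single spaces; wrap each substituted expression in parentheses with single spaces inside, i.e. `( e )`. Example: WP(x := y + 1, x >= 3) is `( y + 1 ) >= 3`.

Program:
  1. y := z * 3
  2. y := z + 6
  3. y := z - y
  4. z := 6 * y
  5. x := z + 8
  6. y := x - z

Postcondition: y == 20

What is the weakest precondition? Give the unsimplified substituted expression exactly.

Answer: ( ( ( 6 * ( z - ( z + 6 ) ) ) + 8 ) - ( 6 * ( z - ( z + 6 ) ) ) ) == 20

Derivation:
post: y == 20
stmt 6: y := x - z  -- replace 1 occurrence(s) of y with (x - z)
  => ( x - z ) == 20
stmt 5: x := z + 8  -- replace 1 occurrence(s) of x with (z + 8)
  => ( ( z + 8 ) - z ) == 20
stmt 4: z := 6 * y  -- replace 2 occurrence(s) of z with (6 * y)
  => ( ( ( 6 * y ) + 8 ) - ( 6 * y ) ) == 20
stmt 3: y := z - y  -- replace 2 occurrence(s) of y with (z - y)
  => ( ( ( 6 * ( z - y ) ) + 8 ) - ( 6 * ( z - y ) ) ) == 20
stmt 2: y := z + 6  -- replace 2 occurrence(s) of y with (z + 6)
  => ( ( ( 6 * ( z - ( z + 6 ) ) ) + 8 ) - ( 6 * ( z - ( z + 6 ) ) ) ) == 20
stmt 1: y := z * 3  -- replace 0 occurrence(s) of y with (z * 3)
  => ( ( ( 6 * ( z - ( z + 6 ) ) ) + 8 ) - ( 6 * ( z - ( z + 6 ) ) ) ) == 20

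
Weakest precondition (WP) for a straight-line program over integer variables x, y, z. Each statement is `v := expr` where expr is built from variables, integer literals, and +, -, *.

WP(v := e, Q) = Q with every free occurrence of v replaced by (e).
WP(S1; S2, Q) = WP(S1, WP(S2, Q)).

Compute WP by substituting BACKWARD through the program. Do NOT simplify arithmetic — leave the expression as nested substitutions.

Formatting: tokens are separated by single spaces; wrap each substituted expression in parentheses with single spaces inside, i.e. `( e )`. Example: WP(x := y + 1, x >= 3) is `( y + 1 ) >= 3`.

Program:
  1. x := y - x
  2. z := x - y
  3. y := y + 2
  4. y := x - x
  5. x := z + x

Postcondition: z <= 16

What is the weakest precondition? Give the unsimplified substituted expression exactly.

Answer: ( ( y - x ) - y ) <= 16

Derivation:
post: z <= 16
stmt 5: x := z + x  -- replace 0 occurrence(s) of x with (z + x)
  => z <= 16
stmt 4: y := x - x  -- replace 0 occurrence(s) of y with (x - x)
  => z <= 16
stmt 3: y := y + 2  -- replace 0 occurrence(s) of y with (y + 2)
  => z <= 16
stmt 2: z := x - y  -- replace 1 occurrence(s) of z with (x - y)
  => ( x - y ) <= 16
stmt 1: x := y - x  -- replace 1 occurrence(s) of x with (y - x)
  => ( ( y - x ) - y ) <= 16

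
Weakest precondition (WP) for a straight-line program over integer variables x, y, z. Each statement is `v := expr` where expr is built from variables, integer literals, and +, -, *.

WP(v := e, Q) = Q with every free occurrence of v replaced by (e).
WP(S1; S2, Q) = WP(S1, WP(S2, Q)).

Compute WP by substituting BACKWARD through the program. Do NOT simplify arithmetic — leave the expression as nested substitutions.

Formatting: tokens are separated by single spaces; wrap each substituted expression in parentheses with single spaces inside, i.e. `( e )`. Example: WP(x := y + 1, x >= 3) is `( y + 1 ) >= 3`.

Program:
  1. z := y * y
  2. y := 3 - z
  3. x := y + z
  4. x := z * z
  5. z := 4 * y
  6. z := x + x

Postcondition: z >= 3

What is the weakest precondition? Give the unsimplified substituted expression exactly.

Answer: ( ( ( y * y ) * ( y * y ) ) + ( ( y * y ) * ( y * y ) ) ) >= 3

Derivation:
post: z >= 3
stmt 6: z := x + x  -- replace 1 occurrence(s) of z with (x + x)
  => ( x + x ) >= 3
stmt 5: z := 4 * y  -- replace 0 occurrence(s) of z with (4 * y)
  => ( x + x ) >= 3
stmt 4: x := z * z  -- replace 2 occurrence(s) of x with (z * z)
  => ( ( z * z ) + ( z * z ) ) >= 3
stmt 3: x := y + z  -- replace 0 occurrence(s) of x with (y + z)
  => ( ( z * z ) + ( z * z ) ) >= 3
stmt 2: y := 3 - z  -- replace 0 occurrence(s) of y with (3 - z)
  => ( ( z * z ) + ( z * z ) ) >= 3
stmt 1: z := y * y  -- replace 4 occurrence(s) of z with (y * y)
  => ( ( ( y * y ) * ( y * y ) ) + ( ( y * y ) * ( y * y ) ) ) >= 3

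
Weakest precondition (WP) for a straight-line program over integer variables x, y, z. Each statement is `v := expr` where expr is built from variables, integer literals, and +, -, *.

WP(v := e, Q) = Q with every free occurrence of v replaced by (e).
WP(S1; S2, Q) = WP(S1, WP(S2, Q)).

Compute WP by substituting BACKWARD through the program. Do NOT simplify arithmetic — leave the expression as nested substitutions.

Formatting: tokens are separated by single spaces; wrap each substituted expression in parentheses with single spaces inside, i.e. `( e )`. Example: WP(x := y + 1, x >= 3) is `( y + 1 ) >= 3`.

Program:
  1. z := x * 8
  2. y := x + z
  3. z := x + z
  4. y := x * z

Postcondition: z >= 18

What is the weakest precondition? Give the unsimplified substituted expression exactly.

Answer: ( x + ( x * 8 ) ) >= 18

Derivation:
post: z >= 18
stmt 4: y := x * z  -- replace 0 occurrence(s) of y with (x * z)
  => z >= 18
stmt 3: z := x + z  -- replace 1 occurrence(s) of z with (x + z)
  => ( x + z ) >= 18
stmt 2: y := x + z  -- replace 0 occurrence(s) of y with (x + z)
  => ( x + z ) >= 18
stmt 1: z := x * 8  -- replace 1 occurrence(s) of z with (x * 8)
  => ( x + ( x * 8 ) ) >= 18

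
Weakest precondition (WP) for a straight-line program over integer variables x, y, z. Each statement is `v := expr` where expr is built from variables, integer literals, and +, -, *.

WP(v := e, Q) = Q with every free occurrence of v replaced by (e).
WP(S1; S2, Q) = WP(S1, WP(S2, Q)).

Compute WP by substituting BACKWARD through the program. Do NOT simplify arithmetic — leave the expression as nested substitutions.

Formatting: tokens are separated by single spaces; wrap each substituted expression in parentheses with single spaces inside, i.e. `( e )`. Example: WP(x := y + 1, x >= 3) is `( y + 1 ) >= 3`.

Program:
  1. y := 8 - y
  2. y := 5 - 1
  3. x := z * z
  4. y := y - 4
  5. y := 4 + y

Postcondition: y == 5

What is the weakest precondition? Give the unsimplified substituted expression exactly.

Answer: ( 4 + ( ( 5 - 1 ) - 4 ) ) == 5

Derivation:
post: y == 5
stmt 5: y := 4 + y  -- replace 1 occurrence(s) of y with (4 + y)
  => ( 4 + y ) == 5
stmt 4: y := y - 4  -- replace 1 occurrence(s) of y with (y - 4)
  => ( 4 + ( y - 4 ) ) == 5
stmt 3: x := z * z  -- replace 0 occurrence(s) of x with (z * z)
  => ( 4 + ( y - 4 ) ) == 5
stmt 2: y := 5 - 1  -- replace 1 occurrence(s) of y with (5 - 1)
  => ( 4 + ( ( 5 - 1 ) - 4 ) ) == 5
stmt 1: y := 8 - y  -- replace 0 occurrence(s) of y with (8 - y)
  => ( 4 + ( ( 5 - 1 ) - 4 ) ) == 5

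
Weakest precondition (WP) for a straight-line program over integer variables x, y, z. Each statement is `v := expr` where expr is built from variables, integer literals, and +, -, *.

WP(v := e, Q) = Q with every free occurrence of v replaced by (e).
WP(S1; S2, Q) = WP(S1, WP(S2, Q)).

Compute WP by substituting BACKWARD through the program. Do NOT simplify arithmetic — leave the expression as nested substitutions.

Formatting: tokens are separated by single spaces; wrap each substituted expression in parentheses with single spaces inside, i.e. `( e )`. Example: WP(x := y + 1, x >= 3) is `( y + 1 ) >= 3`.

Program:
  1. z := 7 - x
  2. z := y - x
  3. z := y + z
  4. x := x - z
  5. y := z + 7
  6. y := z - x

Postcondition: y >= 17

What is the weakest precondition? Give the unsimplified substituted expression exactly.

Answer: ( ( y + ( y - x ) ) - ( x - ( y + ( y - x ) ) ) ) >= 17

Derivation:
post: y >= 17
stmt 6: y := z - x  -- replace 1 occurrence(s) of y with (z - x)
  => ( z - x ) >= 17
stmt 5: y := z + 7  -- replace 0 occurrence(s) of y with (z + 7)
  => ( z - x ) >= 17
stmt 4: x := x - z  -- replace 1 occurrence(s) of x with (x - z)
  => ( z - ( x - z ) ) >= 17
stmt 3: z := y + z  -- replace 2 occurrence(s) of z with (y + z)
  => ( ( y + z ) - ( x - ( y + z ) ) ) >= 17
stmt 2: z := y - x  -- replace 2 occurrence(s) of z with (y - x)
  => ( ( y + ( y - x ) ) - ( x - ( y + ( y - x ) ) ) ) >= 17
stmt 1: z := 7 - x  -- replace 0 occurrence(s) of z with (7 - x)
  => ( ( y + ( y - x ) ) - ( x - ( y + ( y - x ) ) ) ) >= 17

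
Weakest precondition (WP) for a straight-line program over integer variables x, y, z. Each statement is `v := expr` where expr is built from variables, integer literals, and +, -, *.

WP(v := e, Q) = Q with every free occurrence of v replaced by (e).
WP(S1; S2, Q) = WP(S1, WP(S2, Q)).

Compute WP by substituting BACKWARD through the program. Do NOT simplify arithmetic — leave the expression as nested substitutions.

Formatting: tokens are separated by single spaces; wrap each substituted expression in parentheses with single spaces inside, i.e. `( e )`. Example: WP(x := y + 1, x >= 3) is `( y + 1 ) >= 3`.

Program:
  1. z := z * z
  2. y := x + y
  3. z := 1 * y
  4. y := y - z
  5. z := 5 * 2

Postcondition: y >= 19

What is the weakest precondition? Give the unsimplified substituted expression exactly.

Answer: ( ( x + y ) - ( 1 * ( x + y ) ) ) >= 19

Derivation:
post: y >= 19
stmt 5: z := 5 * 2  -- replace 0 occurrence(s) of z with (5 * 2)
  => y >= 19
stmt 4: y := y - z  -- replace 1 occurrence(s) of y with (y - z)
  => ( y - z ) >= 19
stmt 3: z := 1 * y  -- replace 1 occurrence(s) of z with (1 * y)
  => ( y - ( 1 * y ) ) >= 19
stmt 2: y := x + y  -- replace 2 occurrence(s) of y with (x + y)
  => ( ( x + y ) - ( 1 * ( x + y ) ) ) >= 19
stmt 1: z := z * z  -- replace 0 occurrence(s) of z with (z * z)
  => ( ( x + y ) - ( 1 * ( x + y ) ) ) >= 19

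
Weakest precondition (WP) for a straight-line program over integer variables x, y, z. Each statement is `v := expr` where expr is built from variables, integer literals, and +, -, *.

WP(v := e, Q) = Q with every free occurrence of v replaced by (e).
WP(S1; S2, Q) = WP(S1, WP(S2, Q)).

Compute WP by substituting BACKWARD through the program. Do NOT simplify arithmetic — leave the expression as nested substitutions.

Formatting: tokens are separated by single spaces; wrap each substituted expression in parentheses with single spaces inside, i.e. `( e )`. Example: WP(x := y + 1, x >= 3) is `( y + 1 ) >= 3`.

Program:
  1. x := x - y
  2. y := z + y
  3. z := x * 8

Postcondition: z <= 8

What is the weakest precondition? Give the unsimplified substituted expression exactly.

Answer: ( ( x - y ) * 8 ) <= 8

Derivation:
post: z <= 8
stmt 3: z := x * 8  -- replace 1 occurrence(s) of z with (x * 8)
  => ( x * 8 ) <= 8
stmt 2: y := z + y  -- replace 0 occurrence(s) of y with (z + y)
  => ( x * 8 ) <= 8
stmt 1: x := x - y  -- replace 1 occurrence(s) of x with (x - y)
  => ( ( x - y ) * 8 ) <= 8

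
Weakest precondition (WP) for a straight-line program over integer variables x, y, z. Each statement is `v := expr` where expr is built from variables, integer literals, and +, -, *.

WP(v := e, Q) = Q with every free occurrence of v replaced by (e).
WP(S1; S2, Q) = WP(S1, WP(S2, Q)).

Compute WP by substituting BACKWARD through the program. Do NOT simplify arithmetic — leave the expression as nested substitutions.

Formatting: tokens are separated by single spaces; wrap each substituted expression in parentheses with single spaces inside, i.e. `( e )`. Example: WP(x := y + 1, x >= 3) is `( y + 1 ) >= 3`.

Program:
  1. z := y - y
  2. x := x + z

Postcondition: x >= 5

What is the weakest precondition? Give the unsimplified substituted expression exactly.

post: x >= 5
stmt 2: x := x + z  -- replace 1 occurrence(s) of x with (x + z)
  => ( x + z ) >= 5
stmt 1: z := y - y  -- replace 1 occurrence(s) of z with (y - y)
  => ( x + ( y - y ) ) >= 5

Answer: ( x + ( y - y ) ) >= 5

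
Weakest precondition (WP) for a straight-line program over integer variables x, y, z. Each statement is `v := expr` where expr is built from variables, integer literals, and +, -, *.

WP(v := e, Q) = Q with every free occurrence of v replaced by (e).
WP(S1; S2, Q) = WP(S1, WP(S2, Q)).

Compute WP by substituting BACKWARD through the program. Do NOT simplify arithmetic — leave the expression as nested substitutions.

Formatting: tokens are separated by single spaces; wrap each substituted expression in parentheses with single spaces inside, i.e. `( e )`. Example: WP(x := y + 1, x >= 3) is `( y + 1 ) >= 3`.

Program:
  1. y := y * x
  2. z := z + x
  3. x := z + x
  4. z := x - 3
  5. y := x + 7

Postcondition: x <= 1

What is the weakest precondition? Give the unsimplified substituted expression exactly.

Answer: ( ( z + x ) + x ) <= 1

Derivation:
post: x <= 1
stmt 5: y := x + 7  -- replace 0 occurrence(s) of y with (x + 7)
  => x <= 1
stmt 4: z := x - 3  -- replace 0 occurrence(s) of z with (x - 3)
  => x <= 1
stmt 3: x := z + x  -- replace 1 occurrence(s) of x with (z + x)
  => ( z + x ) <= 1
stmt 2: z := z + x  -- replace 1 occurrence(s) of z with (z + x)
  => ( ( z + x ) + x ) <= 1
stmt 1: y := y * x  -- replace 0 occurrence(s) of y with (y * x)
  => ( ( z + x ) + x ) <= 1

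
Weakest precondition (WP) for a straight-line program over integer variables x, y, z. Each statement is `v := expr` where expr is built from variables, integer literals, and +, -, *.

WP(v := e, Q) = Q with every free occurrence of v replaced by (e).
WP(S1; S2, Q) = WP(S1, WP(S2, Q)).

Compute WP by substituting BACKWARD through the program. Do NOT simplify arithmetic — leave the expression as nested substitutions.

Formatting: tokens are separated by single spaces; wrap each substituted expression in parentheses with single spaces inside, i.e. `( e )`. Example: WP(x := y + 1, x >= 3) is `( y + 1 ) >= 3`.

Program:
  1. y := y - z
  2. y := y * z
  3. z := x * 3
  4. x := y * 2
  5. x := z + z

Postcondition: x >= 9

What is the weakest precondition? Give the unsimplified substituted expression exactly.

Answer: ( ( x * 3 ) + ( x * 3 ) ) >= 9

Derivation:
post: x >= 9
stmt 5: x := z + z  -- replace 1 occurrence(s) of x with (z + z)
  => ( z + z ) >= 9
stmt 4: x := y * 2  -- replace 0 occurrence(s) of x with (y * 2)
  => ( z + z ) >= 9
stmt 3: z := x * 3  -- replace 2 occurrence(s) of z with (x * 3)
  => ( ( x * 3 ) + ( x * 3 ) ) >= 9
stmt 2: y := y * z  -- replace 0 occurrence(s) of y with (y * z)
  => ( ( x * 3 ) + ( x * 3 ) ) >= 9
stmt 1: y := y - z  -- replace 0 occurrence(s) of y with (y - z)
  => ( ( x * 3 ) + ( x * 3 ) ) >= 9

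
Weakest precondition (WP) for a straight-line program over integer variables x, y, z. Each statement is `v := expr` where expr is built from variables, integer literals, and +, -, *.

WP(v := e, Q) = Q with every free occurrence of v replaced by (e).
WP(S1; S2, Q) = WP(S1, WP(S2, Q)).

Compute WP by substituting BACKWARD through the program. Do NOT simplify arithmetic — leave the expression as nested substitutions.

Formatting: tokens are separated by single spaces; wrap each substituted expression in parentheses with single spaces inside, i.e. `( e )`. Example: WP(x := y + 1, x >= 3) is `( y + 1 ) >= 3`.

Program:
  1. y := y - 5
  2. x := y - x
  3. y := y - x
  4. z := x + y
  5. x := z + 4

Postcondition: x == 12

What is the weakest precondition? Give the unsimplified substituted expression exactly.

post: x == 12
stmt 5: x := z + 4  -- replace 1 occurrence(s) of x with (z + 4)
  => ( z + 4 ) == 12
stmt 4: z := x + y  -- replace 1 occurrence(s) of z with (x + y)
  => ( ( x + y ) + 4 ) == 12
stmt 3: y := y - x  -- replace 1 occurrence(s) of y with (y - x)
  => ( ( x + ( y - x ) ) + 4 ) == 12
stmt 2: x := y - x  -- replace 2 occurrence(s) of x with (y - x)
  => ( ( ( y - x ) + ( y - ( y - x ) ) ) + 4 ) == 12
stmt 1: y := y - 5  -- replace 3 occurrence(s) of y with (y - 5)
  => ( ( ( ( y - 5 ) - x ) + ( ( y - 5 ) - ( ( y - 5 ) - x ) ) ) + 4 ) == 12

Answer: ( ( ( ( y - 5 ) - x ) + ( ( y - 5 ) - ( ( y - 5 ) - x ) ) ) + 4 ) == 12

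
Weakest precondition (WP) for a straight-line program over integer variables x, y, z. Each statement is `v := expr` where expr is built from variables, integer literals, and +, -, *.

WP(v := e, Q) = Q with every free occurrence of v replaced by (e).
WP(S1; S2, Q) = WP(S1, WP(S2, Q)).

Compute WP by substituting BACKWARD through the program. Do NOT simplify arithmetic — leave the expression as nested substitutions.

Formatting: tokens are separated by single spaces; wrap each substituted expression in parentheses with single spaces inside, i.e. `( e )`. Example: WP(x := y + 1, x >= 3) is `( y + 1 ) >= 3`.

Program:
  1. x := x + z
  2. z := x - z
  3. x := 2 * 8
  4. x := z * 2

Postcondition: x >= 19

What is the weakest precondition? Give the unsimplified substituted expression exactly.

Answer: ( ( ( x + z ) - z ) * 2 ) >= 19

Derivation:
post: x >= 19
stmt 4: x := z * 2  -- replace 1 occurrence(s) of x with (z * 2)
  => ( z * 2 ) >= 19
stmt 3: x := 2 * 8  -- replace 0 occurrence(s) of x with (2 * 8)
  => ( z * 2 ) >= 19
stmt 2: z := x - z  -- replace 1 occurrence(s) of z with (x - z)
  => ( ( x - z ) * 2 ) >= 19
stmt 1: x := x + z  -- replace 1 occurrence(s) of x with (x + z)
  => ( ( ( x + z ) - z ) * 2 ) >= 19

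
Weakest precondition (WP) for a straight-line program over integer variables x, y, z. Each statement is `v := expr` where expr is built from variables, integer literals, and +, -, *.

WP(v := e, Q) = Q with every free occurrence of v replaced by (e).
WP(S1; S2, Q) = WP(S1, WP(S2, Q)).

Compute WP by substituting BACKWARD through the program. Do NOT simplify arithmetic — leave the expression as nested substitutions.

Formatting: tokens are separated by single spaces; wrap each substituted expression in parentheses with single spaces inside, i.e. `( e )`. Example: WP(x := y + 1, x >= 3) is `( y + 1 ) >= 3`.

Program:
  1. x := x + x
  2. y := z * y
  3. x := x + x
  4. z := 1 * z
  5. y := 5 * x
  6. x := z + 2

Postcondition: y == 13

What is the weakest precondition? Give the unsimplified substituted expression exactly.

Answer: ( 5 * ( ( x + x ) + ( x + x ) ) ) == 13

Derivation:
post: y == 13
stmt 6: x := z + 2  -- replace 0 occurrence(s) of x with (z + 2)
  => y == 13
stmt 5: y := 5 * x  -- replace 1 occurrence(s) of y with (5 * x)
  => ( 5 * x ) == 13
stmt 4: z := 1 * z  -- replace 0 occurrence(s) of z with (1 * z)
  => ( 5 * x ) == 13
stmt 3: x := x + x  -- replace 1 occurrence(s) of x with (x + x)
  => ( 5 * ( x + x ) ) == 13
stmt 2: y := z * y  -- replace 0 occurrence(s) of y with (z * y)
  => ( 5 * ( x + x ) ) == 13
stmt 1: x := x + x  -- replace 2 occurrence(s) of x with (x + x)
  => ( 5 * ( ( x + x ) + ( x + x ) ) ) == 13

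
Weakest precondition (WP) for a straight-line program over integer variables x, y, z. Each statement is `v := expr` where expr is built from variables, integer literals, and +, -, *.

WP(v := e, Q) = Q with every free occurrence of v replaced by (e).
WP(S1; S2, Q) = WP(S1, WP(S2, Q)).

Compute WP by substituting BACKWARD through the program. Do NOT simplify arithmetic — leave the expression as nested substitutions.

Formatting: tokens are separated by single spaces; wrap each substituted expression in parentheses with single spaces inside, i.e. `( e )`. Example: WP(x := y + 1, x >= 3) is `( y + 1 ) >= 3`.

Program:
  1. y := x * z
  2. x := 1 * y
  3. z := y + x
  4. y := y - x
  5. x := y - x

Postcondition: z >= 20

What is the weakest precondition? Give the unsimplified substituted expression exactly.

Answer: ( ( x * z ) + ( 1 * ( x * z ) ) ) >= 20

Derivation:
post: z >= 20
stmt 5: x := y - x  -- replace 0 occurrence(s) of x with (y - x)
  => z >= 20
stmt 4: y := y - x  -- replace 0 occurrence(s) of y with (y - x)
  => z >= 20
stmt 3: z := y + x  -- replace 1 occurrence(s) of z with (y + x)
  => ( y + x ) >= 20
stmt 2: x := 1 * y  -- replace 1 occurrence(s) of x with (1 * y)
  => ( y + ( 1 * y ) ) >= 20
stmt 1: y := x * z  -- replace 2 occurrence(s) of y with (x * z)
  => ( ( x * z ) + ( 1 * ( x * z ) ) ) >= 20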